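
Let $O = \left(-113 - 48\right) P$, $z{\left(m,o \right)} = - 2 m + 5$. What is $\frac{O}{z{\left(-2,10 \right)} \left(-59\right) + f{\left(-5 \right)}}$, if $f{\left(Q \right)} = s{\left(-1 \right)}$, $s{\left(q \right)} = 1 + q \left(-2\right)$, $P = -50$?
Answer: $- \frac{4025}{264} \approx -15.246$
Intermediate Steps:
$s{\left(q \right)} = 1 - 2 q$
$z{\left(m,o \right)} = 5 - 2 m$
$f{\left(Q \right)} = 3$ ($f{\left(Q \right)} = 1 - -2 = 1 + 2 = 3$)
$O = 8050$ ($O = \left(-113 - 48\right) \left(-50\right) = \left(-161\right) \left(-50\right) = 8050$)
$\frac{O}{z{\left(-2,10 \right)} \left(-59\right) + f{\left(-5 \right)}} = \frac{8050}{\left(5 - -4\right) \left(-59\right) + 3} = \frac{8050}{\left(5 + 4\right) \left(-59\right) + 3} = \frac{8050}{9 \left(-59\right) + 3} = \frac{8050}{-531 + 3} = \frac{8050}{-528} = 8050 \left(- \frac{1}{528}\right) = - \frac{4025}{264}$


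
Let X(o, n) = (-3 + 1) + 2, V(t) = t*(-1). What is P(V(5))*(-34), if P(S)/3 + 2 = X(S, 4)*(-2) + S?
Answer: 714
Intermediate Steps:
V(t) = -t
X(o, n) = 0 (X(o, n) = -2 + 2 = 0)
P(S) = -6 + 3*S (P(S) = -6 + 3*(0*(-2) + S) = -6 + 3*(0 + S) = -6 + 3*S)
P(V(5))*(-34) = (-6 + 3*(-1*5))*(-34) = (-6 + 3*(-5))*(-34) = (-6 - 15)*(-34) = -21*(-34) = 714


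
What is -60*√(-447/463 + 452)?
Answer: -60*√96687827/463 ≈ -1274.3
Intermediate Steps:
-60*√(-447/463 + 452) = -60*√96687827/463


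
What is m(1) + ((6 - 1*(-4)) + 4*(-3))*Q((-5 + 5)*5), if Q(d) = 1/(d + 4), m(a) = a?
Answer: ½ ≈ 0.50000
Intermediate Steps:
Q(d) = 1/(4 + d)
m(1) + ((6 - 1*(-4)) + 4*(-3))*Q((-5 + 5)*5) = 1 + ((6 - 1*(-4)) + 4*(-3))/(4 + (-5 + 5)*5) = 1 + ((6 + 4) - 12)/(4 + 0*5) = 1 + (10 - 12)/(4 + 0) = 1 - 2/4 = 1 - 2*¼ = 1 - ½ = ½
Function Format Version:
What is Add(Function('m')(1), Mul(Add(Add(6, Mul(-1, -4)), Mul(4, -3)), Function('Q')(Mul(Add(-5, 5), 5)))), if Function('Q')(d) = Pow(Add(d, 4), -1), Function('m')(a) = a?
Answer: Rational(1, 2) ≈ 0.50000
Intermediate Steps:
Function('Q')(d) = Pow(Add(4, d), -1)
Add(Function('m')(1), Mul(Add(Add(6, Mul(-1, -4)), Mul(4, -3)), Function('Q')(Mul(Add(-5, 5), 5)))) = Add(1, Mul(Add(Add(6, Mul(-1, -4)), Mul(4, -3)), Pow(Add(4, Mul(Add(-5, 5), 5)), -1))) = Add(1, Mul(Add(Add(6, 4), -12), Pow(Add(4, Mul(0, 5)), -1))) = Add(1, Mul(Add(10, -12), Pow(Add(4, 0), -1))) = Add(1, Mul(-2, Pow(4, -1))) = Add(1, Mul(-2, Rational(1, 4))) = Add(1, Rational(-1, 2)) = Rational(1, 2)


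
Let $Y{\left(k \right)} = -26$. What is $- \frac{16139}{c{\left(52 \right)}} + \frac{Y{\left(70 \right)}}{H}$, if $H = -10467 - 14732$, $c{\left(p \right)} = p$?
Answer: $- \frac{406685309}{1310348} \approx -310.36$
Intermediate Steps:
$H = -25199$ ($H = -10467 - 14732 = -25199$)
$- \frac{16139}{c{\left(52 \right)}} + \frac{Y{\left(70 \right)}}{H} = - \frac{16139}{52} - \frac{26}{-25199} = \left(-16139\right) \frac{1}{52} - - \frac{26}{25199} = - \frac{16139}{52} + \frac{26}{25199} = - \frac{406685309}{1310348}$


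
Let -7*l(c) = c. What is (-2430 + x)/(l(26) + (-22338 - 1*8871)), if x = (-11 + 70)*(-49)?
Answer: 37247/218489 ≈ 0.17048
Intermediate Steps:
l(c) = -c/7
x = -2891 (x = 59*(-49) = -2891)
(-2430 + x)/(l(26) + (-22338 - 1*8871)) = (-2430 - 2891)/(-⅐*26 + (-22338 - 1*8871)) = -5321/(-26/7 + (-22338 - 8871)) = -5321/(-26/7 - 31209) = -5321/(-218489/7) = -5321*(-7/218489) = 37247/218489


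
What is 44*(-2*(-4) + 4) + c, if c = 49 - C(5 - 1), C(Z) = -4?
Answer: 581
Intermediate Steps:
c = 53 (c = 49 - 1*(-4) = 49 + 4 = 53)
44*(-2*(-4) + 4) + c = 44*(-2*(-4) + 4) + 53 = 44*(8 + 4) + 53 = 44*12 + 53 = 528 + 53 = 581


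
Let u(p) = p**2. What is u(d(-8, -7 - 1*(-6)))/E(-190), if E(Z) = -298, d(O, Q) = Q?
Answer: -1/298 ≈ -0.0033557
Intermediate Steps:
u(d(-8, -7 - 1*(-6)))/E(-190) = (-7 - 1*(-6))**2/(-298) = (-7 + 6)**2*(-1/298) = (-1)**2*(-1/298) = 1*(-1/298) = -1/298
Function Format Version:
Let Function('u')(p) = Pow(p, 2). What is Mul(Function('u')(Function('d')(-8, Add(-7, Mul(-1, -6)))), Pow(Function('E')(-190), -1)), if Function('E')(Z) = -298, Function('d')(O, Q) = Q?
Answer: Rational(-1, 298) ≈ -0.0033557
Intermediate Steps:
Mul(Function('u')(Function('d')(-8, Add(-7, Mul(-1, -6)))), Pow(Function('E')(-190), -1)) = Mul(Pow(Add(-7, Mul(-1, -6)), 2), Pow(-298, -1)) = Mul(Pow(Add(-7, 6), 2), Rational(-1, 298)) = Mul(Pow(-1, 2), Rational(-1, 298)) = Mul(1, Rational(-1, 298)) = Rational(-1, 298)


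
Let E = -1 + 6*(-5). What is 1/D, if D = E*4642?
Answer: -1/143902 ≈ -6.9492e-6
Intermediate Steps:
E = -31 (E = -1 - 30 = -31)
D = -143902 (D = -31*4642 = -143902)
1/D = 1/(-143902) = -1/143902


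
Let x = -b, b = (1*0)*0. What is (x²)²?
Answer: 0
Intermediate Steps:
b = 0 (b = 0*0 = 0)
x = 0 (x = -1*0 = 0)
(x²)² = (0²)² = 0² = 0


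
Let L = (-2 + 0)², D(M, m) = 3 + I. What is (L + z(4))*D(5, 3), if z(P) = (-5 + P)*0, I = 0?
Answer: 12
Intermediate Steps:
D(M, m) = 3 (D(M, m) = 3 + 0 = 3)
z(P) = 0
L = 4 (L = (-2)² = 4)
(L + z(4))*D(5, 3) = (4 + 0)*3 = 4*3 = 12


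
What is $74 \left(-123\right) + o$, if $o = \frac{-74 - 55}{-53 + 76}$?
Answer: $- \frac{209475}{23} \approx -9107.6$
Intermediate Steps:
$o = - \frac{129}{23} \approx -5.6087$
$74 \left(-123\right) + o = 74 \left(-123\right) - \frac{129}{23} = -9102 - \frac{129}{23} = - \frac{209475}{23}$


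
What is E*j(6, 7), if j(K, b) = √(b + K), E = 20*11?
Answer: 220*√13 ≈ 793.22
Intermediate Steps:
E = 220
j(K, b) = √(K + b)
E*j(6, 7) = 220*√(6 + 7) = 220*√13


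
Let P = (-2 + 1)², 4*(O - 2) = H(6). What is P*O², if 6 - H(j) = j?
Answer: 4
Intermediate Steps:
H(j) = 6 - j
O = 2 (O = 2 + (6 - 1*6)/4 = 2 + (6 - 6)/4 = 2 + (¼)*0 = 2 + 0 = 2)
P = 1 (P = (-1)² = 1)
P*O² = 1*2² = 1*4 = 4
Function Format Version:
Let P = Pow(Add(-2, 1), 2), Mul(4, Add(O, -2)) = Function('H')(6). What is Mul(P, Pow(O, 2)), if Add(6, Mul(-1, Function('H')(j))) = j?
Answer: 4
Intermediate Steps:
Function('H')(j) = Add(6, Mul(-1, j))
O = 2 (O = Add(2, Mul(Rational(1, 4), Add(6, Mul(-1, 6)))) = Add(2, Mul(Rational(1, 4), Add(6, -6))) = Add(2, Mul(Rational(1, 4), 0)) = Add(2, 0) = 2)
P = 1 (P = Pow(-1, 2) = 1)
Mul(P, Pow(O, 2)) = Mul(1, Pow(2, 2)) = Mul(1, 4) = 4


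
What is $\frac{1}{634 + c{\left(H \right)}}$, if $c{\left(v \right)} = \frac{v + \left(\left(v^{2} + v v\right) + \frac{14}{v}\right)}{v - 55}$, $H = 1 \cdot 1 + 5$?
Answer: $\frac{147}{92957} \approx 0.0015814$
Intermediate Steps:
$H = 6$ ($H = 1 + 5 = 6$)
$c{\left(v \right)} = \frac{v + 2 v^{2} + \frac{14}{v}}{-55 + v}$ ($c{\left(v \right)} = \frac{v + \left(\left(v^{2} + v^{2}\right) + \frac{14}{v}\right)}{-55 + v} = \frac{v + \left(2 v^{2} + \frac{14}{v}\right)}{-55 + v} = \frac{v + 2 v^{2} + \frac{14}{v}}{-55 + v}$)
$\frac{1}{634 + c{\left(H \right)}} = \frac{1}{634 + \frac{14 + 6^{2} + 2 \cdot 6^{3}}{6 \left(-55 + 6\right)}} = \frac{1}{634 + \frac{14 + 36 + 2 \cdot 216}{6 \left(-49\right)}} = \frac{1}{634 + \frac{1}{6} \left(- \frac{1}{49}\right) \left(14 + 36 + 432\right)} = \frac{1}{634 + \frac{1}{6} \left(- \frac{1}{49}\right) 482} = \frac{1}{634 - \frac{241}{147}} = \frac{1}{\frac{92957}{147}} = \frac{147}{92957}$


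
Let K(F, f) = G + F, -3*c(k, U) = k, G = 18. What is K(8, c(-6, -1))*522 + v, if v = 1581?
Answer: 15153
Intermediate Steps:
c(k, U) = -k/3
K(F, f) = 18 + F
K(8, c(-6, -1))*522 + v = (18 + 8)*522 + 1581 = 26*522 + 1581 = 13572 + 1581 = 15153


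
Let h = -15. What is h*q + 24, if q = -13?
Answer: 219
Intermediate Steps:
h*q + 24 = -15*(-13) + 24 = 195 + 24 = 219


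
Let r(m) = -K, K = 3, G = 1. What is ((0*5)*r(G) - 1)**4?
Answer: 1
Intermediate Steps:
r(m) = -3 (r(m) = -1*3 = -3)
((0*5)*r(G) - 1)**4 = ((0*5)*(-3) - 1)**4 = (0*(-3) - 1)**4 = (0 - 1)**4 = (-1)**4 = 1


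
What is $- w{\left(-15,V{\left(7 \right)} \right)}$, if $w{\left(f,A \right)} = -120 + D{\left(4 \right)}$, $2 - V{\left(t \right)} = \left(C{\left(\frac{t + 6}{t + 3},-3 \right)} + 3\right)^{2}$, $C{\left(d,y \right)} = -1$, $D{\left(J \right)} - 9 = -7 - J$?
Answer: $122$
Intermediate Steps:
$D{\left(J \right)} = 2 - J$ ($D{\left(J \right)} = 9 - \left(7 + J\right) = 2 - J$)
$V{\left(t \right)} = -2$ ($V{\left(t \right)} = 2 - \left(-1 + 3\right)^{2} = 2 - 2^{2} = 2 - 4 = -2$)
$w{\left(f,A \right)} = -122$ ($w{\left(f,A \right)} = -120 + \left(2 - 4\right) = -120 - 2 = -122$)
$- w{\left(-15,V{\left(7 \right)} \right)} = \left(-1\right) \left(-122\right) = 122$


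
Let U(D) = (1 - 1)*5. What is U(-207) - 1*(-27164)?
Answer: 27164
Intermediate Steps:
U(D) = 0 (U(D) = 0*5 = 0)
U(-207) - 1*(-27164) = 0 - 1*(-27164) = 0 + 27164 = 27164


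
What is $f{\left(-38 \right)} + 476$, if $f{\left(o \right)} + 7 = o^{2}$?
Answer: $1913$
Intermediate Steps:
$f{\left(o \right)} = -7 + o^{2}$
$f{\left(-38 \right)} + 476 = \left(-7 + \left(-38\right)^{2}\right) + 476 = \left(-7 + 1444\right) + 476 = 1437 + 476 = 1913$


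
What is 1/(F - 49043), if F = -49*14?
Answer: -1/49729 ≈ -2.0109e-5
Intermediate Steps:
F = -686
1/(F - 49043) = 1/(-686 - 49043) = 1/(-49729) = -1/49729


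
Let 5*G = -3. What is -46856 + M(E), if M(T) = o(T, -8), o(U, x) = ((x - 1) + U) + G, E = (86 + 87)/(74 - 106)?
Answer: -7499361/160 ≈ -46871.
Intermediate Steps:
G = -3/5 (G = (1/5)*(-3) = -3/5 ≈ -0.60000)
E = -173/32 (E = 173/(-32) = 173*(-1/32) = -173/32 ≈ -5.4063)
o(U, x) = -8/5 + U + x (o(U, x) = ((x - 1) + U) - 3/5 = ((-1 + x) + U) - 3/5 = (-1 + U + x) - 3/5 = -8/5 + U + x)
M(T) = -48/5 + T (M(T) = -8/5 + T - 8 = -48/5 + T)
-46856 + M(E) = -46856 + (-48/5 - 173/32) = -46856 - 2401/160 = -7499361/160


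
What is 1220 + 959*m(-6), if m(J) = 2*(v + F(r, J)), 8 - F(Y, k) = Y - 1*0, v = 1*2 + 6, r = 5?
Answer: 22318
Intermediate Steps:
v = 8 (v = 2 + 6 = 8)
F(Y, k) = 8 - Y (F(Y, k) = 8 - (Y - 1*0) = 8 - (Y + 0) = 8 - Y)
m(J) = 22 (m(J) = 2*(8 + (8 - 1*5)) = 2*(8 + (8 - 5)) = 2*(8 + 3) = 2*11 = 22)
1220 + 959*m(-6) = 1220 + 959*22 = 1220 + 21098 = 22318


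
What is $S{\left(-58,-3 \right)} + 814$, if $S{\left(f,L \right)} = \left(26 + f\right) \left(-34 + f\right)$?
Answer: $3758$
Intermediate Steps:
$S{\left(f,L \right)} = \left(-34 + f\right) \left(26 + f\right)$
$S{\left(-58,-3 \right)} + 814 = \left(-884 + \left(-58\right)^{2} - -464\right) + 814 = \left(-884 + 3364 + 464\right) + 814 = 2944 + 814 = 3758$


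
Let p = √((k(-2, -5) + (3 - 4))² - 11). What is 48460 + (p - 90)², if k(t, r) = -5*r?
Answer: 57125 - 180*√565 ≈ 52846.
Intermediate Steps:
p = √565 (p = √((-5*(-5) + (3 - 4))² - 11) = √((25 - 1)² - 11) = √(24² - 11) = √(576 - 11) = √565 ≈ 23.770)
48460 + (p - 90)² = 48460 + (√565 - 90)² = 48460 + (-90 + √565)²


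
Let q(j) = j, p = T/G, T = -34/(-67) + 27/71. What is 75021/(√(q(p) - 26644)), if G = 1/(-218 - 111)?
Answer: -25007*I*√24381504015/8542325 ≈ -457.1*I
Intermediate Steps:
T = 4223/4757 (T = -34*(-1/67) + 27*(1/71) = 34/67 + 27/71 = 4223/4757 ≈ 0.88774)
G = -1/329 (G = 1/(-329) = -1/329 ≈ -0.0030395)
p = -1389367/4757 (p = 4223/(4757*(-1/329)) = (4223/4757)*(-329) = -1389367/4757 ≈ -292.07)
75021/(√(q(p) - 26644)) = 75021/(√(-1389367/4757 - 26644)) = 75021/(√(-128134875/4757)) = 75021/((5*I*√24381504015/4757)) = 75021*(-I*√24381504015/25626975) = -25007*I*√24381504015/8542325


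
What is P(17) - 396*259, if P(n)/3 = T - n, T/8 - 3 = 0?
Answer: -102543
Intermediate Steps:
T = 24 (T = 24 + 8*0 = 24 + 0 = 24)
P(n) = 72 - 3*n (P(n) = 3*(24 - n) = 72 - 3*n)
P(17) - 396*259 = (72 - 3*17) - 396*259 = (72 - 51) - 102564 = 21 - 102564 = -102543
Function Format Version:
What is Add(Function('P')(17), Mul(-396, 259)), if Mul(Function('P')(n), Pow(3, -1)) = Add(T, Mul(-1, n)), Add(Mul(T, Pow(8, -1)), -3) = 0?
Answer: -102543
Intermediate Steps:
T = 24 (T = Add(24, Mul(8, 0)) = Add(24, 0) = 24)
Function('P')(n) = Add(72, Mul(-3, n)) (Function('P')(n) = Mul(3, Add(24, Mul(-1, n))) = Add(72, Mul(-3, n)))
Add(Function('P')(17), Mul(-396, 259)) = Add(Add(72, Mul(-3, 17)), Mul(-396, 259)) = Add(Add(72, -51), -102564) = Add(21, -102564) = -102543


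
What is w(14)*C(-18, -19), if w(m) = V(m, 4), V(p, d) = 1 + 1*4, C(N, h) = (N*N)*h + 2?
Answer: -30770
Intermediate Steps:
C(N, h) = 2 + h*N**2 (C(N, h) = N**2*h + 2 = h*N**2 + 2 = 2 + h*N**2)
V(p, d) = 5 (V(p, d) = 1 + 4 = 5)
w(m) = 5
w(14)*C(-18, -19) = 5*(2 - 19*(-18)**2) = 5*(2 - 19*324) = 5*(2 - 6156) = 5*(-6154) = -30770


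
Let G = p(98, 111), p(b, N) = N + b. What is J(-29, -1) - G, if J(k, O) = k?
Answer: -238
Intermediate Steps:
G = 209 (G = 111 + 98 = 209)
J(-29, -1) - G = -29 - 1*209 = -29 - 209 = -238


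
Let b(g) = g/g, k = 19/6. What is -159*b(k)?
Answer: -159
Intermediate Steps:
k = 19/6 (k = 19*(⅙) = 19/6 ≈ 3.1667)
b(g) = 1
-159*b(k) = -159*1 = -159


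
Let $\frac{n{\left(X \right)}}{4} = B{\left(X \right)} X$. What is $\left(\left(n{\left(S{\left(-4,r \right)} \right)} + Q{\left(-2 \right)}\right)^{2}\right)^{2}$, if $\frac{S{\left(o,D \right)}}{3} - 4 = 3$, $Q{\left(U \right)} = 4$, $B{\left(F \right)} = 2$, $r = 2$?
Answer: $875213056$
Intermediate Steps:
$S{\left(o,D \right)} = 21$ ($S{\left(o,D \right)} = 12 + 3 \cdot 3 = 12 + 9 = 21$)
$n{\left(X \right)} = 8 X$ ($n{\left(X \right)} = 4 \cdot 2 X = 8 X$)
$\left(\left(n{\left(S{\left(-4,r \right)} \right)} + Q{\left(-2 \right)}\right)^{2}\right)^{2} = \left(\left(8 \cdot 21 + 4\right)^{2}\right)^{2} = \left(\left(168 + 4\right)^{2}\right)^{2} = \left(172^{2}\right)^{2} = 29584^{2} = 875213056$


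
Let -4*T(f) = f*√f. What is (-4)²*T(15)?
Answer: -60*√15 ≈ -232.38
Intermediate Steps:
T(f) = -f^(3/2)/4 (T(f) = -f*√f/4 = -f^(3/2)/4)
(-4)²*T(15) = (-4)²*(-15*√15/4) = 16*(-15*√15/4) = -60*√15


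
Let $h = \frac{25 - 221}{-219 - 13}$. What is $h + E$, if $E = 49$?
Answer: $\frac{2891}{58} \approx 49.845$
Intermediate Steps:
$h = \frac{49}{58}$ ($h = - \frac{196}{-232} = \left(-196\right) \left(- \frac{1}{232}\right) = \frac{49}{58} \approx 0.84483$)
$h + E = \frac{49}{58} + 49 = \frac{2891}{58}$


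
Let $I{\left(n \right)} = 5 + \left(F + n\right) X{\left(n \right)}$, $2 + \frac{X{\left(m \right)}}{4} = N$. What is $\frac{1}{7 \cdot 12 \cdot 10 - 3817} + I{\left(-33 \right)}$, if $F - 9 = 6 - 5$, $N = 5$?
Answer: $- \frac{806768}{2977} \approx -271.0$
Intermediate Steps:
$X{\left(m \right)} = 12$ ($X{\left(m \right)} = -8 + 4 \cdot 5 = -8 + 20 = 12$)
$F = 10$ ($F = 9 + \left(6 - 5\right) = 9 + 1 = 10$)
$I{\left(n \right)} = 125 + 12 n$ ($I{\left(n \right)} = 5 + \left(10 + n\right) 12 = 5 + \left(120 + 12 n\right) = 125 + 12 n$)
$\frac{1}{7 \cdot 12 \cdot 10 - 3817} + I{\left(-33 \right)} = \frac{1}{7 \cdot 12 \cdot 10 - 3817} + \left(125 + 12 \left(-33\right)\right) = \frac{1}{84 \cdot 10 - 3817} + \left(125 - 396\right) = \frac{1}{840 - 3817} - 271 = \frac{1}{-2977} - 271 = - \frac{1}{2977} - 271 = - \frac{806768}{2977}$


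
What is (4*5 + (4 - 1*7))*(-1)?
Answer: -17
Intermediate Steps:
(4*5 + (4 - 1*7))*(-1) = (20 + (4 - 7))*(-1) = (20 - 3)*(-1) = 17*(-1) = -17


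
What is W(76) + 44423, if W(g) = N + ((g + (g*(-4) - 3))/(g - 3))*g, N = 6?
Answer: 3225761/73 ≈ 44189.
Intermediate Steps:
W(g) = 6 + g*(-3 - 3*g)/(-3 + g) (W(g) = 6 + ((g + (g*(-4) - 3))/(g - 3))*g = 6 + ((g + (-4*g - 3))/(-3 + g))*g = 6 + ((g + (-3 - 4*g))/(-3 + g))*g = 6 + ((-3 - 3*g)/(-3 + g))*g = 6 + g*(-3 - 3*g)/(-3 + g))
W(76) + 44423 = 3*(-6 + 76 - 1*76**2)/(-3 + 76) + 44423 = 3*(-6 + 76 - 1*5776)/73 + 44423 = 3*(1/73)*(-6 + 76 - 5776) + 44423 = 3*(1/73)*(-5706) + 44423 = -17118/73 + 44423 = 3225761/73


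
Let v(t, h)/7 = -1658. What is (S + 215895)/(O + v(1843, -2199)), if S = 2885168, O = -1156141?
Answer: -443009/166821 ≈ -2.6556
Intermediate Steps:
v(t, h) = -11606 (v(t, h) = 7*(-1658) = -11606)
(S + 215895)/(O + v(1843, -2199)) = (2885168 + 215895)/(-1156141 - 11606) = 3101063/(-1167747) = 3101063*(-1/1167747) = -443009/166821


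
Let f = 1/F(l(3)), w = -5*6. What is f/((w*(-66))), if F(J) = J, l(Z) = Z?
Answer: 1/5940 ≈ 0.00016835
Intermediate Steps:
w = -30
f = ⅓ (f = 1/3 = ⅓ ≈ 0.33333)
f/((w*(-66))) = 1/(3*((-30*(-66)))) = (⅓)/1980 = (⅓)*(1/1980) = 1/5940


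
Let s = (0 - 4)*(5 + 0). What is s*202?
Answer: -4040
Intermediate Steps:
s = -20 (s = -4*5 = -20)
s*202 = -20*202 = -4040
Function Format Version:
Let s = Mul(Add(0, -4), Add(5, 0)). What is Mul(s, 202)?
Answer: -4040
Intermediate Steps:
s = -20 (s = Mul(-4, 5) = -20)
Mul(s, 202) = Mul(-20, 202) = -4040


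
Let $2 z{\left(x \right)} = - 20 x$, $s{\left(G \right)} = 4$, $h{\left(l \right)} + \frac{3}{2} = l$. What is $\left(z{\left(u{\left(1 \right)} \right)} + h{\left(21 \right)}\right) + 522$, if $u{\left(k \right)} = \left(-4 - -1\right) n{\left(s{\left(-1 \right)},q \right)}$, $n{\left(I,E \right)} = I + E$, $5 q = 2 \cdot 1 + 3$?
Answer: $\frac{1383}{2} \approx 691.5$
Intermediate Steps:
$h{\left(l \right)} = - \frac{3}{2} + l$
$q = 1$ ($q = \frac{2 \cdot 1 + 3}{5} = \frac{2 + 3}{5} = \frac{1}{5} \cdot 5 = 1$)
$n{\left(I,E \right)} = E + I$
$u{\left(k \right)} = -15$ ($u{\left(k \right)} = \left(-4 - -1\right) \left(1 + 4\right) = \left(-4 + 1\right) 5 = \left(-3\right) 5 = -15$)
$z{\left(x \right)} = - 10 x$ ($z{\left(x \right)} = \frac{\left(-20\right) x}{2} = - 10 x$)
$\left(z{\left(u{\left(1 \right)} \right)} + h{\left(21 \right)}\right) + 522 = \left(\left(-10\right) \left(-15\right) + \left(- \frac{3}{2} + 21\right)\right) + 522 = \left(150 + \frac{39}{2}\right) + 522 = \frac{339}{2} + 522 = \frac{1383}{2}$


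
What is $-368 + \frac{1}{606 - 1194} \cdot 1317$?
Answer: $- \frac{72567}{196} \approx -370.24$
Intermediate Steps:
$-368 + \frac{1}{606 - 1194} \cdot 1317 = -368 + \frac{1}{-588} \cdot 1317 = -368 - \frac{439}{196} = - \frac{72567}{196}$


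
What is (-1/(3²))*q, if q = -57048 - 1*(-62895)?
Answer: -1949/3 ≈ -649.67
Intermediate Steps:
q = 5847 (q = -57048 + 62895 = 5847)
(-1/(3²))*q = -1/(3²)*5847 = -1/9*5847 = -1*⅑*5847 = -⅑*5847 = -1949/3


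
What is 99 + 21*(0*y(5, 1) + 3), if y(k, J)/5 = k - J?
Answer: 162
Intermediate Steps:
y(k, J) = -5*J + 5*k (y(k, J) = 5*(k - J) = -5*J + 5*k)
99 + 21*(0*y(5, 1) + 3) = 99 + 21*(0*(-5*1 + 5*5) + 3) = 99 + 21*(0*(-5 + 25) + 3) = 99 + 21*(0*20 + 3) = 99 + 21*(0 + 3) = 99 + 21*3 = 99 + 63 = 162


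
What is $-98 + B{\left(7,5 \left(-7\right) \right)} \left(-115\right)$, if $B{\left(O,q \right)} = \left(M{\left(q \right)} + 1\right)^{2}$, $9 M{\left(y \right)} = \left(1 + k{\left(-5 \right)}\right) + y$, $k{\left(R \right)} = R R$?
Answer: $-98$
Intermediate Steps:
$k{\left(R \right)} = R^{2}$
$M{\left(y \right)} = \frac{26}{9} + \frac{y}{9}$ ($M{\left(y \right)} = \frac{\left(1 + \left(-5\right)^{2}\right) + y}{9} = \frac{\left(1 + 25\right) + y}{9} = \frac{26 + y}{9} = \frac{26}{9} + \frac{y}{9}$)
$B{\left(O,q \right)} = \left(\frac{35}{9} + \frac{q}{9}\right)^{2}$ ($B{\left(O,q \right)} = \left(\left(\frac{26}{9} + \frac{q}{9}\right) + 1\right)^{2} = \left(\frac{35}{9} + \frac{q}{9}\right)^{2}$)
$-98 + B{\left(7,5 \left(-7\right) \right)} \left(-115\right) = -98 + \frac{\left(35 + 5 \left(-7\right)\right)^{2}}{81} \left(-115\right) = -98 + \frac{\left(35 - 35\right)^{2}}{81} \left(-115\right) = -98 + \frac{0^{2}}{81} \left(-115\right) = -98 + \frac{1}{81} \cdot 0 \left(-115\right) = -98 + 0 \left(-115\right) = -98 + 0 = -98$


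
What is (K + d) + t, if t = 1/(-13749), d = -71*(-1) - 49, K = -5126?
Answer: -70174897/13749 ≈ -5104.0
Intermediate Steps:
d = 22 (d = 71 - 49 = 22)
t = -1/13749 ≈ -7.2733e-5
(K + d) + t = (-5126 + 22) - 1/13749 = -5104 - 1/13749 = -70174897/13749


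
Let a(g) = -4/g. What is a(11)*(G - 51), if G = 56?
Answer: -20/11 ≈ -1.8182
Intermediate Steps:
a(11)*(G - 51) = (-4/11)*(56 - 51) = -4*1/11*5 = -4/11*5 = -20/11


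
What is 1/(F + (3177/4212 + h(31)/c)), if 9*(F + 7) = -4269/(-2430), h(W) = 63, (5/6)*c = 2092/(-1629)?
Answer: -198258840/9304537907 ≈ -0.021308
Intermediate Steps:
c = -4184/2715 (c = 6*(2092/(-1629))/5 = 6*(2092*(-1/1629))/5 = (6/5)*(-2092/1629) = -4184/2715 ≈ -1.5411)
F = -49607/7290 (F = -7 + (-4269/(-2430))/9 = -7 + (-4269*(-1/2430))/9 = -7 + (⅑)*(1423/810) = -7 + 1423/7290 = -49607/7290 ≈ -6.8048)
1/(F + (3177/4212 + h(31)/c)) = 1/(-49607/7290 + (3177/4212 + 63/(-4184/2715))) = 1/(-49607/7290 + (3177*(1/4212) + 63*(-2715/4184))) = 1/(-49607/7290 + (353/468 - 171045/4184)) = 1/(-49607/7290 - 19643027/489528) = 1/(-9304537907/198258840) = -198258840/9304537907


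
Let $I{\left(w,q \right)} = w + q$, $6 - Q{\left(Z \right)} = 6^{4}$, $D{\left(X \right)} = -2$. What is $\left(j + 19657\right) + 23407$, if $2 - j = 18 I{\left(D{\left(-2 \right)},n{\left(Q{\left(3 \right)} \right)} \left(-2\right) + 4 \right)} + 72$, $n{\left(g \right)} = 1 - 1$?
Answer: $42958$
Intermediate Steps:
$Q{\left(Z \right)} = -1290$ ($Q{\left(Z \right)} = 6 - 6^{4} = 6 - 1296 = -1290$)
$n{\left(g \right)} = 0$ ($n{\left(g \right)} = 1 - 1 = 0$)
$I{\left(w,q \right)} = q + w$
$j = -106$ ($j = 2 - \left(18 \left(\left(0 \left(-2\right) + 4\right) - 2\right) + 72\right) = 2 - \left(18 \left(\left(0 + 4\right) - 2\right) + 72\right) = 2 - \left(18 \left(4 - 2\right) + 72\right) = 2 - \left(18 \cdot 2 + 72\right) = 2 - \left(36 + 72\right) = 2 - 108 = -106$)
$\left(j + 19657\right) + 23407 = \left(-106 + 19657\right) + 23407 = 19551 + 23407 = 42958$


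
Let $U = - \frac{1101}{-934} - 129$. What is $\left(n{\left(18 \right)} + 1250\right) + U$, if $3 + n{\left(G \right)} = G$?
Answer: $\frac{1062125}{934} \approx 1137.2$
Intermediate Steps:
$n{\left(G \right)} = -3 + G$
$U = - \frac{119385}{934}$ ($U = \left(-1101\right) \left(- \frac{1}{934}\right) - 129 = \frac{1101}{934} - 129 = - \frac{119385}{934} \approx -127.82$)
$\left(n{\left(18 \right)} + 1250\right) + U = \left(\left(-3 + 18\right) + 1250\right) - \frac{119385}{934} = \left(15 + 1250\right) - \frac{119385}{934} = 1265 - \frac{119385}{934} = \frac{1062125}{934}$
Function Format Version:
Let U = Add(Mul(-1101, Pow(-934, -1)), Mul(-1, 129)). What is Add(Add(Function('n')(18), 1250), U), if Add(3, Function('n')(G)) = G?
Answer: Rational(1062125, 934) ≈ 1137.2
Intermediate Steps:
Function('n')(G) = Add(-3, G)
U = Rational(-119385, 934) (U = Add(Mul(-1101, Rational(-1, 934)), -129) = Add(Rational(1101, 934), -129) = Rational(-119385, 934) ≈ -127.82)
Add(Add(Function('n')(18), 1250), U) = Add(Add(Add(-3, 18), 1250), Rational(-119385, 934)) = Add(Add(15, 1250), Rational(-119385, 934)) = Add(1265, Rational(-119385, 934)) = Rational(1062125, 934)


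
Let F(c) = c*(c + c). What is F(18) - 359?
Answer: 289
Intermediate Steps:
F(c) = 2*c² (F(c) = c*(2*c) = 2*c²)
F(18) - 359 = 2*18² - 359 = 2*324 - 359 = 648 - 359 = 289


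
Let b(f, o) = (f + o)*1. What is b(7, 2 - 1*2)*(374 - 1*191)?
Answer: 1281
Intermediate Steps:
b(f, o) = f + o
b(7, 2 - 1*2)*(374 - 1*191) = (7 + (2 - 1*2))*(374 - 1*191) = (7 + (2 - 2))*(374 - 191) = (7 + 0)*183 = 7*183 = 1281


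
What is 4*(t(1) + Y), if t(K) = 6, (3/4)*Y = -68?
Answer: -1016/3 ≈ -338.67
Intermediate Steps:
Y = -272/3 (Y = (4/3)*(-68) = -272/3 ≈ -90.667)
4*(t(1) + Y) = 4*(6 - 272/3) = 4*(-254/3) = -1016/3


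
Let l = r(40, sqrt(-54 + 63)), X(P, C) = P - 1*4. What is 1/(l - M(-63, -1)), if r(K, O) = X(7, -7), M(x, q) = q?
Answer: 1/4 ≈ 0.25000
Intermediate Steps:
X(P, C) = -4 + P (X(P, C) = P - 4 = -4 + P)
r(K, O) = 3 (r(K, O) = -4 + 7 = 3)
l = 3
1/(l - M(-63, -1)) = 1/(3 - 1*(-1)) = 1/(3 + 1) = 1/4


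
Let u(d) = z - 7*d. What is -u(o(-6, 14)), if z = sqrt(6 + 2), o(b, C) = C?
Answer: 98 - 2*sqrt(2) ≈ 95.172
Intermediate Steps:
z = 2*sqrt(2) (z = sqrt(8) = 2*sqrt(2) ≈ 2.8284)
u(d) = -7*d + 2*sqrt(2) (u(d) = 2*sqrt(2) - 7*d = -7*d + 2*sqrt(2))
-u(o(-6, 14)) = -(-7*14 + 2*sqrt(2)) = -(-98 + 2*sqrt(2)) = 98 - 2*sqrt(2)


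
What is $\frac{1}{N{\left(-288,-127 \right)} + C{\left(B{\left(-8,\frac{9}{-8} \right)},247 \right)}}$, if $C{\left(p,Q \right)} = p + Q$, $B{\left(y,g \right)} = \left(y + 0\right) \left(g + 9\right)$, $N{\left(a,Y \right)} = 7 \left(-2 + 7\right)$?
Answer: $\frac{1}{219} \approx 0.0045662$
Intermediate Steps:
$N{\left(a,Y \right)} = 35$ ($N{\left(a,Y \right)} = 7 \cdot 5 = 35$)
$B{\left(y,g \right)} = y \left(9 + g\right)$
$C{\left(p,Q \right)} = Q + p$
$\frac{1}{N{\left(-288,-127 \right)} + C{\left(B{\left(-8,\frac{9}{-8} \right)},247 \right)}} = \frac{1}{35 + \left(247 - 8 \left(9 + \frac{9}{-8}\right)\right)} = \frac{1}{35 + \left(247 - 8 \left(9 + 9 \left(- \frac{1}{8}\right)\right)\right)} = \frac{1}{35 + \left(247 - 8 \left(9 - \frac{9}{8}\right)\right)} = \frac{1}{35 + \left(247 - 63\right)} = \frac{1}{35 + 184} = \frac{1}{219}$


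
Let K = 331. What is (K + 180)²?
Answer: 261121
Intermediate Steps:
(K + 180)² = (331 + 180)² = 511² = 261121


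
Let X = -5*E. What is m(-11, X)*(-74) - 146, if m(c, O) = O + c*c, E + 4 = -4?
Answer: -12060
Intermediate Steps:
E = -8 (E = -4 - 4 = -8)
X = 40 (X = -5*(-8) = 40)
m(c, O) = O + c²
m(-11, X)*(-74) - 146 = (40 + (-11)²)*(-74) - 146 = (40 + 121)*(-74) - 146 = 161*(-74) - 146 = -11914 - 146 = -12060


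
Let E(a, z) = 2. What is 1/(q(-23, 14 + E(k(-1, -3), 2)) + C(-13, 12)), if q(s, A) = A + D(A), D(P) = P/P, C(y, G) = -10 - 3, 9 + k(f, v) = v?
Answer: ¼ ≈ 0.25000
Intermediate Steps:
k(f, v) = -9 + v
C(y, G) = -13
D(P) = 1
q(s, A) = 1 + A (q(s, A) = A + 1 = 1 + A)
1/(q(-23, 14 + E(k(-1, -3), 2)) + C(-13, 12)) = 1/((1 + (14 + 2)) - 13) = 1/((1 + 16) - 13) = 1/(17 - 13) = 1/4 = ¼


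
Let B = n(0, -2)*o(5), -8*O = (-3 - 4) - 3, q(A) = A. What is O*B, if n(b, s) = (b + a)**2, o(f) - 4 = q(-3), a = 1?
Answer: 5/4 ≈ 1.2500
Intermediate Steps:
o(f) = 1 (o(f) = 4 - 3 = 1)
n(b, s) = (1 + b)**2 (n(b, s) = (b + 1)**2 = (1 + b)**2)
O = 5/4 (O = -((-3 - 4) - 3)/8 = -(-7 - 3)/8 = -1/8*(-10) = 5/4 ≈ 1.2500)
B = 1 (B = (1 + 0)**2*1 = 1**2*1 = 1*1 = 1)
O*B = (5/4)*1 = 5/4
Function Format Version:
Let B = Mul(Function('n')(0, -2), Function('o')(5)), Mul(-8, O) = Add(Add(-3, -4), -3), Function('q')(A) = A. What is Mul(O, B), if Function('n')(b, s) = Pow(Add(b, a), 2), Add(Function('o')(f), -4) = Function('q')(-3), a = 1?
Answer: Rational(5, 4) ≈ 1.2500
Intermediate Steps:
Function('o')(f) = 1 (Function('o')(f) = Add(4, -3) = 1)
Function('n')(b, s) = Pow(Add(1, b), 2) (Function('n')(b, s) = Pow(Add(b, 1), 2) = Pow(Add(1, b), 2))
O = Rational(5, 4) (O = Mul(Rational(-1, 8), Add(Add(-3, -4), -3)) = Mul(Rational(-1, 8), Add(-7, -3)) = Mul(Rational(-1, 8), -10) = Rational(5, 4) ≈ 1.2500)
B = 1 (B = Mul(Pow(Add(1, 0), 2), 1) = Mul(Pow(1, 2), 1) = Mul(1, 1) = 1)
Mul(O, B) = Mul(Rational(5, 4), 1) = Rational(5, 4)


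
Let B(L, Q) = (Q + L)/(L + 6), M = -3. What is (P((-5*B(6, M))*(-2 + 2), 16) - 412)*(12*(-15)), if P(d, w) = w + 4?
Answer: 70560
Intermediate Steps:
B(L, Q) = (L + Q)/(6 + L)
P(d, w) = 4 + w
(P((-5*B(6, M))*(-2 + 2), 16) - 412)*(12*(-15)) = ((4 + 16) - 412)*(12*(-15)) = (20 - 412)*(-180) = -392*(-180) = 70560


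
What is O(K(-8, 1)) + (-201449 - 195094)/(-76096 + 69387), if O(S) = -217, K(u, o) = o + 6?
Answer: -1059310/6709 ≈ -157.89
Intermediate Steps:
K(u, o) = 6 + o
O(K(-8, 1)) + (-201449 - 195094)/(-76096 + 69387) = -217 + (-201449 - 195094)/(-76096 + 69387) = -217 - 396543/(-6709) = -217 - 396543*(-1/6709) = -217 + 396543/6709 = -1059310/6709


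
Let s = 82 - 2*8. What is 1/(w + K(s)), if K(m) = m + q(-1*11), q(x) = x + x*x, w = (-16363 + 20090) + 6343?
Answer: 1/10246 ≈ 9.7599e-5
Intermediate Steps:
s = 66 (s = 82 - 16 = 66)
w = 10070 (w = 3727 + 6343 = 10070)
q(x) = x + x**2
K(m) = 110 + m (K(m) = m + (-1*11)*(1 - 1*11) = m - 11*(1 - 11) = m - 11*(-10) = m + 110 = 110 + m)
1/(w + K(s)) = 1/(10070 + (110 + 66)) = 1/(10070 + 176) = 1/10246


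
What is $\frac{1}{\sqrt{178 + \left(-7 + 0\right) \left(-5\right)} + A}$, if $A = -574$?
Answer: $- \frac{574}{329263} - \frac{\sqrt{213}}{329263} \approx -0.0017876$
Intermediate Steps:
$\frac{1}{\sqrt{178 + \left(-7 + 0\right) \left(-5\right)} + A} = \frac{1}{\sqrt{178 + \left(-7 + 0\right) \left(-5\right)} - 574} = \frac{1}{\sqrt{178 - -35} - 574} = \frac{1}{\sqrt{178 + 35} - 574} = \frac{1}{\sqrt{213} - 574} = \frac{1}{-574 + \sqrt{213}}$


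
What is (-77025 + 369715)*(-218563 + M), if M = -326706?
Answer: -159594783610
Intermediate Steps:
(-77025 + 369715)*(-218563 + M) = (-77025 + 369715)*(-218563 - 326706) = 292690*(-545269) = -159594783610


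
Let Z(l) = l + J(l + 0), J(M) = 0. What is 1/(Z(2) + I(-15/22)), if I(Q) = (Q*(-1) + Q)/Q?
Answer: ½ ≈ 0.50000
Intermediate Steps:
Z(l) = l (Z(l) = l + 0 = l)
I(Q) = 0 (I(Q) = (-Q + Q)/Q = 0/Q = 0)
1/(Z(2) + I(-15/22)) = 1/(2 + 0) = 1/2 = ½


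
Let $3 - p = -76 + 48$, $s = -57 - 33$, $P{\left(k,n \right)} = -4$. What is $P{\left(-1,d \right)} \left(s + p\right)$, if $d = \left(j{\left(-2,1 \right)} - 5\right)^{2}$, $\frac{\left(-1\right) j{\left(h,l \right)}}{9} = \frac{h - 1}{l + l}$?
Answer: $236$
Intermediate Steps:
$j{\left(h,l \right)} = - \frac{9 \left(-1 + h\right)}{2 l}$ ($j{\left(h,l \right)} = - 9 \frac{h - 1}{l + l} = - 9 \frac{-1 + h}{2 l} = - \frac{9 \left(-1 + h\right)}{2 l}$)
$d = \frac{289}{4}$ ($d = \left(\frac{9 \left(1 - -2\right)}{2 \cdot 1} - 5\right)^{2} = \left(\frac{9}{2} \cdot 1 \left(1 + 2\right) - 5\right)^{2} = \left(\frac{9}{2} \cdot 1 \cdot 3 - 5\right)^{2} = \left(\frac{27}{2} - 5\right)^{2} = \left(\frac{17}{2}\right)^{2} = \frac{289}{4} \approx 72.25$)
$s = -90$ ($s = -57 - 33 = -90$)
$p = 31$ ($p = 3 - \left(-76 + 48\right) = 3 - -28 = 3 + 28 = 31$)
$P{\left(-1,d \right)} \left(s + p\right) = - 4 \left(-90 + 31\right) = \left(-4\right) \left(-59\right) = 236$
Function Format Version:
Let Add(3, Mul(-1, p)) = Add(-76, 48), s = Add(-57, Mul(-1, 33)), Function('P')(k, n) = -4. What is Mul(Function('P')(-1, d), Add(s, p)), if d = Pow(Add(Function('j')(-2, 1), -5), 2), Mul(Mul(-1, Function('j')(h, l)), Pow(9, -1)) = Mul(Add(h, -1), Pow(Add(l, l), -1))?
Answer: 236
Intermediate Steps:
Function('j')(h, l) = Mul(Rational(-9, 2), Pow(l, -1), Add(-1, h)) (Function('j')(h, l) = Mul(-9, Mul(Add(h, -1), Pow(Add(l, l), -1))) = Mul(-9, Mul(Add(-1, h), Pow(Mul(2, l), -1))) = Mul(-9, Mul(Add(-1, h), Mul(Rational(1, 2), Pow(l, -1)))) = Mul(-9, Mul(Rational(1, 2), Pow(l, -1), Add(-1, h))) = Mul(Rational(-9, 2), Pow(l, -1), Add(-1, h)))
d = Rational(289, 4) (d = Pow(Add(Mul(Rational(9, 2), Pow(1, -1), Add(1, Mul(-1, -2))), -5), 2) = Pow(Add(Mul(Rational(9, 2), 1, Add(1, 2)), -5), 2) = Pow(Add(Mul(Rational(9, 2), 1, 3), -5), 2) = Pow(Add(Rational(27, 2), -5), 2) = Pow(Rational(17, 2), 2) = Rational(289, 4) ≈ 72.250)
s = -90 (s = Add(-57, -33) = -90)
p = 31 (p = Add(3, Mul(-1, Add(-76, 48))) = Add(3, Mul(-1, -28)) = Add(3, 28) = 31)
Mul(Function('P')(-1, d), Add(s, p)) = Mul(-4, Add(-90, 31)) = Mul(-4, -59) = 236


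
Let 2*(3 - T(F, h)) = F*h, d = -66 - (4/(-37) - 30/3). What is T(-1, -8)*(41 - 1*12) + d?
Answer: -3141/37 ≈ -84.892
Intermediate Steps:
d = -2068/37 (d = -66 - (4*(-1/37) - 30*⅓) = -66 - (-4/37 - 10) = -66 - 1*(-374/37) = -66 + 374/37 = -2068/37 ≈ -55.892)
T(F, h) = 3 - F*h/2
T(-1, -8)*(41 - 1*12) + d = (3 - ½*(-1)*(-8))*(41 - 1*12) - 2068/37 = (3 - 4)*(41 - 12) - 2068/37 = -1*29 - 2068/37 = -29 - 2068/37 = -3141/37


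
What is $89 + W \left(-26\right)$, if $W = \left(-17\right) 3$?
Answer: $1415$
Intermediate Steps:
$W = -51$
$89 + W \left(-26\right) = 89 - -1326 = 89 + 1326 = 1415$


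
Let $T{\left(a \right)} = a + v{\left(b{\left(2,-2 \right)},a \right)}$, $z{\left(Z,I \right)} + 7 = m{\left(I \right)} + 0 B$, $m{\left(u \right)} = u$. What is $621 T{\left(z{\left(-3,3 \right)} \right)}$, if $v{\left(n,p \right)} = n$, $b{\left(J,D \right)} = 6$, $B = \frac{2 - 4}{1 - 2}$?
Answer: $1242$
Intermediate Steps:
$B = 2$ ($B = - \frac{2}{-1} = \left(-2\right) \left(-1\right) = 2$)
$z{\left(Z,I \right)} = -7 + I$ ($z{\left(Z,I \right)} = -7 + \left(I + 0 \cdot 2\right) = -7 + \left(I + 0\right) = -7 + I$)
$T{\left(a \right)} = 6 + a$ ($T{\left(a \right)} = a + 6 = 6 + a$)
$621 T{\left(z{\left(-3,3 \right)} \right)} = 621 \left(6 + \left(-7 + 3\right)\right) = 621 \left(6 - 4\right) = 621 \cdot 2 = 1242$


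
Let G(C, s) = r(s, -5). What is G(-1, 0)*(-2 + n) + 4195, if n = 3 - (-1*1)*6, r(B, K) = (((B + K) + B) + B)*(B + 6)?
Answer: 3985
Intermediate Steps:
r(B, K) = (6 + B)*(K + 3*B) (r(B, K) = ((K + 2*B) + B)*(6 + B) = (K + 3*B)*(6 + B) = (6 + B)*(K + 3*B))
n = 9 (n = 3 - (-1)*6 = 3 - 1*(-6) = 3 + 6 = 9)
G(C, s) = -30 + 3*s² + 13*s (G(C, s) = 3*s² + 6*(-5) + 18*s + s*(-5) = 3*s² - 30 + 18*s - 5*s = -30 + 3*s² + 13*s)
G(-1, 0)*(-2 + n) + 4195 = (-30 + 3*0² + 13*0)*(-2 + 9) + 4195 = (-30 + 3*0 + 0)*7 + 4195 = (-30 + 0 + 0)*7 + 4195 = -30*7 + 4195 = -210 + 4195 = 3985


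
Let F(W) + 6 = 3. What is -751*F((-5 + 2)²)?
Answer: 2253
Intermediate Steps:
F(W) = -3 (F(W) = -6 + 3 = -3)
-751*F((-5 + 2)²) = -751*(-3) = 2253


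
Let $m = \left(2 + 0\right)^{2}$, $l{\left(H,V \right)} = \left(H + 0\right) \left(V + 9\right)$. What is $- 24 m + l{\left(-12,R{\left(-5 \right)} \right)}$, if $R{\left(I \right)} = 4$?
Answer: $-252$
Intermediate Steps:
$l{\left(H,V \right)} = H \left(9 + V\right)$
$m = 4$ ($m = 2^{2} = 4$)
$- 24 m + l{\left(-12,R{\left(-5 \right)} \right)} = \left(-24\right) 4 - 12 \left(9 + 4\right) = -96 - 156 = -252$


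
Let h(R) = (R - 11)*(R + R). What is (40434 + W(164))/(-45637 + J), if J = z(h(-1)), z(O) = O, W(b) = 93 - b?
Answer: -40363/45613 ≈ -0.88490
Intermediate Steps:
h(R) = 2*R*(-11 + R) (h(R) = (-11 + R)*(2*R) = 2*R*(-11 + R))
J = 24 (J = 2*(-1)*(-11 - 1) = 2*(-1)*(-12) = 24)
(40434 + W(164))/(-45637 + J) = (40434 + (93 - 1*164))/(-45637 + 24) = (40434 + (93 - 164))/(-45613) = (40434 - 71)*(-1/45613) = 40363*(-1/45613) = -40363/45613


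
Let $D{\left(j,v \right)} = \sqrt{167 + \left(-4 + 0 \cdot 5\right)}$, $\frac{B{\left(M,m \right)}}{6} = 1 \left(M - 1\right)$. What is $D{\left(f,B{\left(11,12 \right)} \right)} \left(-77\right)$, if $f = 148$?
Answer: $- 77 \sqrt{163} \approx -983.07$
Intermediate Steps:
$B{\left(M,m \right)} = -6 + 6 M$ ($B{\left(M,m \right)} = 6 \cdot 1 \left(M - 1\right) = 6 \cdot 1 \left(-1 + M\right) = 6 \left(-1 + M\right) = -6 + 6 M$)
$D{\left(j,v \right)} = \sqrt{163}$ ($D{\left(j,v \right)} = \sqrt{167 + \left(-4 + 0\right)} = \sqrt{167 - 4} = \sqrt{163}$)
$D{\left(f,B{\left(11,12 \right)} \right)} \left(-77\right) = \sqrt{163} \left(-77\right) = - 77 \sqrt{163}$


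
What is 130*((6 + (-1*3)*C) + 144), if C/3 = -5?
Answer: 25350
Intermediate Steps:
C = -15 (C = 3*(-5) = -15)
130*((6 + (-1*3)*C) + 144) = 130*((6 - 1*3*(-15)) + 144) = 130*((6 - 3*(-15)) + 144) = 130*((6 + 45) + 144) = 130*(51 + 144) = 130*195 = 25350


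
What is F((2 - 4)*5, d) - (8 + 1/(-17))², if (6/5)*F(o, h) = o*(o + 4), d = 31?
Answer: -3775/289 ≈ -13.062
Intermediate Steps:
F(o, h) = 5*o*(4 + o)/6 (F(o, h) = 5*(o*(o + 4))/6 = 5*(o*(4 + o))/6 = 5*o*(4 + o)/6)
F((2 - 4)*5, d) - (8 + 1/(-17))² = 5*((2 - 4)*5)*(4 + (2 - 4)*5)/6 - (8 + 1/(-17))² = 5*(-2*5)*(4 - 2*5)/6 - (8 - 1/17)² = (⅚)*(-10)*(4 - 10) - (135/17)² = (⅚)*(-10)*(-6) - 1*18225/289 = 50 - 18225/289 = -3775/289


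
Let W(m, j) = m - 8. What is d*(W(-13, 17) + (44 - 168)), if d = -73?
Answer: 10585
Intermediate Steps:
W(m, j) = -8 + m
d*(W(-13, 17) + (44 - 168)) = -73*((-8 - 13) + (44 - 168)) = -73*(-21 - 124) = -73*(-145) = 10585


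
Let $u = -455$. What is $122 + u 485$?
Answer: $-220553$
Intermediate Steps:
$122 + u 485 = 122 - 220675 = -220553$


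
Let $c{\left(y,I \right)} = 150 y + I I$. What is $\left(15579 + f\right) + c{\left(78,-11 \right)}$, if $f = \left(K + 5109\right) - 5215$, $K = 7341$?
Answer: $34635$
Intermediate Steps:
$c{\left(y,I \right)} = I^{2} + 150 y$ ($c{\left(y,I \right)} = 150 y + I^{2} = I^{2} + 150 y$)
$f = 7235$ ($f = \left(7341 + 5109\right) - 5215 = 12450 - 5215 = 7235$)
$\left(15579 + f\right) + c{\left(78,-11 \right)} = \left(15579 + 7235\right) + \left(\left(-11\right)^{2} + 150 \cdot 78\right) = 22814 + \left(121 + 11700\right) = 22814 + 11821 = 34635$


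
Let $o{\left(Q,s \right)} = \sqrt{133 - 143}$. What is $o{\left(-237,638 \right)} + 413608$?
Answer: $413608 + i \sqrt{10} \approx 4.1361 \cdot 10^{5} + 3.1623 i$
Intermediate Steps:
$o{\left(Q,s \right)} = i \sqrt{10}$ ($o{\left(Q,s \right)} = \sqrt{-10} = i \sqrt{10}$)
$o{\left(-237,638 \right)} + 413608 = i \sqrt{10} + 413608 = 413608 + i \sqrt{10}$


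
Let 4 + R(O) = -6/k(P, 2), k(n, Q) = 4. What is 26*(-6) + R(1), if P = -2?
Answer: -323/2 ≈ -161.50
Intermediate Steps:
R(O) = -11/2 (R(O) = -4 - 6/4 = -4 - 6*1/4 = -4 - 3/2 = -11/2)
26*(-6) + R(1) = 26*(-6) - 11/2 = -156 - 11/2 = -323/2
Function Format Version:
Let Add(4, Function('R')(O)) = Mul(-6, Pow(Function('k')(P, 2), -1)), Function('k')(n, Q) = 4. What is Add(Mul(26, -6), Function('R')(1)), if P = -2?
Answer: Rational(-323, 2) ≈ -161.50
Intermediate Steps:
Function('R')(O) = Rational(-11, 2) (Function('R')(O) = Add(-4, Mul(-6, Pow(4, -1))) = Add(-4, Mul(-6, Rational(1, 4))) = Add(-4, Rational(-3, 2)) = Rational(-11, 2))
Add(Mul(26, -6), Function('R')(1)) = Add(Mul(26, -6), Rational(-11, 2)) = Add(-156, Rational(-11, 2)) = Rational(-323, 2)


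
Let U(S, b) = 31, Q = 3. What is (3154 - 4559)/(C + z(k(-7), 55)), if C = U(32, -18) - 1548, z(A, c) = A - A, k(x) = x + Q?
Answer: 1405/1517 ≈ 0.92617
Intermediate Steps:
k(x) = 3 + x (k(x) = x + 3 = 3 + x)
z(A, c) = 0
C = -1517 (C = 31 - 1548 = -1517)
(3154 - 4559)/(C + z(k(-7), 55)) = (3154 - 4559)/(-1517 + 0) = -1405/(-1517) = -1405*(-1/1517) = 1405/1517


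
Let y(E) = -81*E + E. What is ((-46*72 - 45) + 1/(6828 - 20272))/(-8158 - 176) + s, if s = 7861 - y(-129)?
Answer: -275466874355/112042296 ≈ -2458.6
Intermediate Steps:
y(E) = -80*E
s = -2459 (s = 7861 - (-80)*(-129) = 7861 - 1*10320 = 7861 - 10320 = -2459)
((-46*72 - 45) + 1/(6828 - 20272))/(-8158 - 176) + s = ((-46*72 - 45) + 1/(6828 - 20272))/(-8158 - 176) - 2459 = ((-3312 - 45) + 1/(-13444))/(-8334) - 2459 = (-3357 - 1/13444)*(-1/8334) - 2459 = -45131509/13444*(-1/8334) - 2459 = 45131509/112042296 - 2459 = -275466874355/112042296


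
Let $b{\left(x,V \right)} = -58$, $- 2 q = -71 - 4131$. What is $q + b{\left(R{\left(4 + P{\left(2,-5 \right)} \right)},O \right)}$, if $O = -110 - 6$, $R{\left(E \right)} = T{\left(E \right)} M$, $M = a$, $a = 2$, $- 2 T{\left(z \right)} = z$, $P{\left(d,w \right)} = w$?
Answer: $2043$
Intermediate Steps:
$T{\left(z \right)} = - \frac{z}{2}$
$M = 2$
$q = 2101$ ($q = - \frac{-71 - 4131}{2} = \left(- \frac{1}{2}\right) \left(-4202\right) = 2101$)
$R{\left(E \right)} = - E$ ($R{\left(E \right)} = - \frac{E}{2} \cdot 2 = - E$)
$O = -116$ ($O = -110 - 6 = -116$)
$q + b{\left(R{\left(4 + P{\left(2,-5 \right)} \right)},O \right)} = 2101 - 58 = 2043$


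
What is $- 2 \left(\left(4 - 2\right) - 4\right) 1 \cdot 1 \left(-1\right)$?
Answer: $-4$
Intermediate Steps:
$- 2 \left(\left(4 - 2\right) - 4\right) 1 \cdot 1 \left(-1\right) = - 2 \left(2 - 4\right) 1 \cdot 1 \left(-1\right) = \left(-2\right) \left(-2\right) 1 \cdot 1 \left(-1\right) = 4 \cdot 1 \cdot 1 \left(-1\right) = 4 \cdot 1 \left(-1\right) = 4 \left(-1\right) = -4$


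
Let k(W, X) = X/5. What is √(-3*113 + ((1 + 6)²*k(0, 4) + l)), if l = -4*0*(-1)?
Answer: I*√7495/5 ≈ 17.315*I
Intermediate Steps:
l = 0 (l = 0*(-1) = 0)
k(W, X) = X/5 (k(W, X) = X*(⅕) = X/5)
√(-3*113 + ((1 + 6)²*k(0, 4) + l)) = √(-3*113 + ((1 + 6)²*((⅕)*4) + 0)) = √(-339 + (7²*(⅘) + 0)) = √(-339 + (49*(⅘) + 0)) = √(-339 + (196/5 + 0)) = √(-339 + 196/5) = √(-1499/5) = I*√7495/5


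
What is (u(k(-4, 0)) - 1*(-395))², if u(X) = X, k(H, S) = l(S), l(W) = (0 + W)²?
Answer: 156025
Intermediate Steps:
l(W) = W²
k(H, S) = S²
(u(k(-4, 0)) - 1*(-395))² = (0² - 1*(-395))² = (0 + 395)² = 395² = 156025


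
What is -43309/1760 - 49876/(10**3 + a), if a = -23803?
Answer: -81799397/3648480 ≈ -22.420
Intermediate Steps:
-43309/1760 - 49876/(10**3 + a) = -43309/1760 - 49876/(10**3 - 23803) = -43309*1/1760 - 49876/(1000 - 23803) = -43309/1760 - 49876/(-22803) = -43309/1760 - 49876*(-1/22803) = -43309/1760 + 49876/22803 = -81799397/3648480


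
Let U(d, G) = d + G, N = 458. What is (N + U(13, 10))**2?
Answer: 231361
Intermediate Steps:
U(d, G) = G + d
(N + U(13, 10))**2 = (458 + (10 + 13))**2 = (458 + 23)**2 = 481**2 = 231361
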